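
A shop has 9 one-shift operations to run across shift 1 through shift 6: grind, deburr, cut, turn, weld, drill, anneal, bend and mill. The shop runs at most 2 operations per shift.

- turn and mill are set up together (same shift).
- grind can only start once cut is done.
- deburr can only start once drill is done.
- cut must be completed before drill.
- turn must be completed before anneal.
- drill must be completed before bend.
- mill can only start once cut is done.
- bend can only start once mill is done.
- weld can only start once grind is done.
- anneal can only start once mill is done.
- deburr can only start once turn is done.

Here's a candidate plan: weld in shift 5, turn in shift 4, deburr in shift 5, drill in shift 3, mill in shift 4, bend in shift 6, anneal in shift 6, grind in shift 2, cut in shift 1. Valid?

Valid

grind can only start once cut is done — holds.
anneal can only start once mill is done — holds.
cut must be completed before drill — holds.
drill must be completed before bend — holds.
deburr can only start once turn is done — holds.
turn must be completed before anneal — holds.
mill can only start once cut is done — holds.
The shop runs at most 2 operations per shift — holds.
bend can only start once mill is done — holds.
deburr can only start once drill is done — holds.
weld can only start once grind is done — holds.
turn and mill are set up together (same shift) — holds.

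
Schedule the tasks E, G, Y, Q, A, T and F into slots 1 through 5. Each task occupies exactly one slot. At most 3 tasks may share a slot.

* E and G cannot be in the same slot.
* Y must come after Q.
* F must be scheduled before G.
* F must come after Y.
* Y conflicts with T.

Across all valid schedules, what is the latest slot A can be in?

5

A at 5 is achievable: G in 4, Y in 2, A in 5, T in 1, Q in 1, F in 3, E in 1.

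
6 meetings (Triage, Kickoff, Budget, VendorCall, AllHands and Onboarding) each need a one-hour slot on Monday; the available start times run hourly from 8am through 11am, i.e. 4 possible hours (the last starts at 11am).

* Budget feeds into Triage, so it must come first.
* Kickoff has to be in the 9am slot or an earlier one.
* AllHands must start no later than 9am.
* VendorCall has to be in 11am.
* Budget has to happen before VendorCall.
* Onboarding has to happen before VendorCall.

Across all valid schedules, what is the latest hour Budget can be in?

10am

Downstream work caps Budget at 10am.
Budget at 10am is achievable: Onboarding in 8am, Triage in 11am, VendorCall in 11am, AllHands in 8am, Budget in 10am, Kickoff in 8am.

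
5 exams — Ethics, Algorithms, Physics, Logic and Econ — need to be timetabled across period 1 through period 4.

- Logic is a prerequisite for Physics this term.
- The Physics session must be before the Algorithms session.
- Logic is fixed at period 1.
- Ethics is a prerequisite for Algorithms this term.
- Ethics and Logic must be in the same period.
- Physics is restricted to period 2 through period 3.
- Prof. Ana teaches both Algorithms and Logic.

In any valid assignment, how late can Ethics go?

period 1

Ethics must be in the same period as Logic, which can't be after period 1, so Ethics is at most period 1.
Ethics at period 1 is achievable: Logic=period 1, Ethics=period 1, Econ=period 1, Physics=period 2, Algorithms=period 3.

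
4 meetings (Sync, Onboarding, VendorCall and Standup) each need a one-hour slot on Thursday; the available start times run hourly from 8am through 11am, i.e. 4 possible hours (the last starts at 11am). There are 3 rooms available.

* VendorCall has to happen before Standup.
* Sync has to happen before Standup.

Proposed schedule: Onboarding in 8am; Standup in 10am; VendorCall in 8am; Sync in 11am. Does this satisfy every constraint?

Sync has to happen before Standup — violated.
There are 3 rooms available — holds.
VendorCall has to happen before Standup — holds.

No — it violates: Sync has to happen before Standup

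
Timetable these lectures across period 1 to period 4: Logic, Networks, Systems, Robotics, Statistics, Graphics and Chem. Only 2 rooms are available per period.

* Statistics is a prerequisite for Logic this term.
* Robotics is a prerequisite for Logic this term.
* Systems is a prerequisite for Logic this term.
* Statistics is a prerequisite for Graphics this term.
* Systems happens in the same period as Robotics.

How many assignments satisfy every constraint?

Splitting on Logic: it can be period 3 (18), period 4 (36). Listing each branch's schedules as (Networks, Systems, Robotics, Statistics, Graphics, Chem) by period number:
Logic=period 3: (1,2,2,1,3,4) (1,2,2,1,4,3) (1,2,2,1,4,4) (2,1,1,2,3,4) (2,1,1,2,4,3) (2,1,1,2,4,4) (3,1,1,2,4,2) (3,1,1,2,4,4) (3,2,2,1,4,1) (3,2,2,1,4,4) (4,1,1,2,3,2) (4,1,1,2,3,4) (4,1,1,2,4,2) (4,1,1,2,4,3) (4,2,2,1,3,1) (4,2,2,1,3,4) (4,2,2,1,4,1) (4,2,2,1,4,3) — 18.
Logic=period 4: (1,2,2,1,3,3) (1,2,2,1,3,4) (1,2,2,1,4,3) (1,2,2,3,4,1) (1,2,2,3,4,3) (1,3,3,1,2,2) (1,3,3,1,2,4) (1,3,3,1,4,2) (1,3,3,2,4,1) (1,3,3,2,4,2) (2,1,1,2,3,3) (2,1,1,2,3,4) (2,1,1,2,4,3) (2,1,1,3,4,2) (2,1,1,3,4,3) (2,3,3,1,2,1) (2,3,3,1,2,4) (2,3,3,1,4,1) (2,3,3,1,4,2) (2,3,3,2,4,1) (3,1,1,2,3,2) (3,1,1,2,3,4) (3,1,1,2,4,2) (3,1,1,2,4,3) (3,1,1,3,4,2) (3,2,2,1,3,1) (3,2,2,1,3,4) (3,2,2,1,4,1) (3,2,2,1,4,3) (3,2,2,3,4,1) (4,1,1,2,3,2) (4,1,1,2,3,3) (4,2,2,1,3,1) (4,2,2,1,3,3) (4,3,3,1,2,1) (4,3,3,1,2,2) — 36.
Summing: 18 + 36 = 54.

54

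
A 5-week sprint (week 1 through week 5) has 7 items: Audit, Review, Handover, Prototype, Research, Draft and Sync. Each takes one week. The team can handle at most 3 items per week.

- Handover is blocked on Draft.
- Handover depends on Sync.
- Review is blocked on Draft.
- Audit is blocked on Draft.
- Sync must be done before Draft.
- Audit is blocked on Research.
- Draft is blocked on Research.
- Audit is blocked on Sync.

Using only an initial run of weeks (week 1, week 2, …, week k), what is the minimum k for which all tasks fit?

The precedence chain requires at least 3 distinct weeks.
With at most 3 per week and 7 tasks, at least 3 weeks are needed.
3 works (last occupied week: week 3): for example Handover -> week 3; Audit -> week 3; Prototype -> week 1; Review -> week 3; Draft -> week 2; Sync -> week 1; Research -> week 1.

3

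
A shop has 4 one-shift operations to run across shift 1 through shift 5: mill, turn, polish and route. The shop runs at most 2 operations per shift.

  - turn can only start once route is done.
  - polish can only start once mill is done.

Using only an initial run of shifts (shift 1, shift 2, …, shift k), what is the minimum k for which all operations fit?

2

The precedence chain requires at least 2 distinct shifts.
With at most 2 per shift and 4 operations, at least 2 shifts are needed.
2 works (last occupied shift: shift 2): for example turn in shift 2, route in shift 1, polish in shift 2, mill in shift 1.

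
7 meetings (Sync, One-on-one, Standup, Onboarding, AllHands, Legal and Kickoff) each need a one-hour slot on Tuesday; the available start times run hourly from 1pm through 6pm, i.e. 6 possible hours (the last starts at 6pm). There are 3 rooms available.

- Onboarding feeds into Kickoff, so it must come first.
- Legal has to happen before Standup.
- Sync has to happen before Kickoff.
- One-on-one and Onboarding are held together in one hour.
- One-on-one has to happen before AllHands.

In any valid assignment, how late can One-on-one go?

5pm

Downstream work caps One-on-one at 5pm.
One-on-one at 5pm is achievable: AllHands -> 6pm, Sync -> 1pm, One-on-one -> 5pm, Standup -> 2pm, Legal -> 1pm, Onboarding -> 5pm, Kickoff -> 6pm.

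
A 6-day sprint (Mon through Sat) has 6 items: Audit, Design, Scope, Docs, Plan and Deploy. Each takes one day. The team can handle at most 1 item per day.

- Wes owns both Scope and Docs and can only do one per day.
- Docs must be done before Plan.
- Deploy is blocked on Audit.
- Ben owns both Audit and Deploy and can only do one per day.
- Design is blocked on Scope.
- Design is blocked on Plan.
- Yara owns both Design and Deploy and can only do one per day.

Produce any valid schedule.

Deploy in Sat; Scope in Wed; Design in Thu; Audit in Fri; Plan in Tue; Docs in Mon

Checking: Plan(Tue) before Design(Thu); Docs(Mon) before Plan(Tue); Scope(Wed) before Design(Thu); Audit(Fri) before Deploy(Sat); Scope(Wed) != Docs(Mon); Audit(Fri) != Deploy(Sat); Design(Thu) != Deploy(Sat); max 1 per day (cap 1).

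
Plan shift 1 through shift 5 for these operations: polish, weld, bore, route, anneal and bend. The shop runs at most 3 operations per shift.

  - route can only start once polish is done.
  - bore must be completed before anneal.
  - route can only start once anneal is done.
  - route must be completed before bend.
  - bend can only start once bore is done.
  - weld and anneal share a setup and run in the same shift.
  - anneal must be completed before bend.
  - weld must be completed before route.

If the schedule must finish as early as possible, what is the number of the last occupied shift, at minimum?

shift 4

The precedence chain requires at least 4 distinct shifts.
With at most 3 per shift and 6 operations, at least 2 shifts are needed.
4 works (last occupied shift: shift 4): for example weld -> shift 2, bore -> shift 1, polish -> shift 1, bend -> shift 4, anneal -> shift 2, route -> shift 3.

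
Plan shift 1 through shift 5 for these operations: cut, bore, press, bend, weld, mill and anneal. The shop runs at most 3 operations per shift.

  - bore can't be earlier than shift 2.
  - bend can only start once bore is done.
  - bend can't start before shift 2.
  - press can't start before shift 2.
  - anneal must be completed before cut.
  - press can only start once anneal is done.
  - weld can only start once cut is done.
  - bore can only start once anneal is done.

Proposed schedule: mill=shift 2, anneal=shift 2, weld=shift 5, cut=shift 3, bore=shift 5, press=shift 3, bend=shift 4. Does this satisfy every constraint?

No — it violates: bend can only start once bore is done

weld can only start once cut is done — holds.
The shop runs at most 3 operations per shift — holds.
press can't start before shift 2 — holds.
bore can only start once anneal is done — holds.
anneal must be completed before cut — holds.
press can only start once anneal is done — holds.
bend can only start once bore is done — violated.
bend can't start before shift 2 — holds.
bore can't be earlier than shift 2 — holds.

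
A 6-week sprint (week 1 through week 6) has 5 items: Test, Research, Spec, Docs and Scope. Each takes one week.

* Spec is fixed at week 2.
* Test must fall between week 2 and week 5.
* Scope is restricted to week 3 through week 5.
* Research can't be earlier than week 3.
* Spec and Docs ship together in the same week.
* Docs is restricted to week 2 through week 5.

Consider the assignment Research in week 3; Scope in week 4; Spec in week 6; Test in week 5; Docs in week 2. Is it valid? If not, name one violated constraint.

Invalid. Spec is fixed at week 2.

Scope is restricted to week 3 through week 5 — holds.
Test must fall between week 2 and week 5 — holds.
Research can't be earlier than week 3 — holds.
Docs is restricted to week 2 through week 5 — holds.
Spec is fixed at week 2 — violated.
Spec and Docs ship together in the same week — violated.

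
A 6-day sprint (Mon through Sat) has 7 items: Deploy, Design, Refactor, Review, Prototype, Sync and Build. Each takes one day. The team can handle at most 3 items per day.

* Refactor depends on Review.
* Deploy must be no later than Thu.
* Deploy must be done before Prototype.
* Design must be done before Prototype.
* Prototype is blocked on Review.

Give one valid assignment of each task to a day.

Design -> Mon; Review -> Mon; Prototype -> Tue; Sync -> Tue; Refactor -> Tue; Deploy -> Mon; Build -> Wed

Checking: Design(Mon) before Prototype(Tue); Review(Mon) before Prototype(Tue); Deploy(Mon) before Prototype(Tue); Review(Mon) before Refactor(Tue); Deploy=Mon in [Mon,Thu]; max 3 per day (cap 3).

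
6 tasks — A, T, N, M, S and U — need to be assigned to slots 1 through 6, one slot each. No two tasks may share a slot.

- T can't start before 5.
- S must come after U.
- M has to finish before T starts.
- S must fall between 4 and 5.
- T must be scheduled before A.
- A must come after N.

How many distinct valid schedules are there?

Splitting on N: it can be 1 (2), 2 (2), 3 (2). Listing each branch's schedules as (A, T, M, S, U):
N=1: (6,5,2,4,3) (6,5,3,4,2) — 2.
N=2: (6,5,1,4,3) (6,5,3,4,1) — 2.
N=3: (6,5,1,4,2) (6,5,2,4,1) — 2.
Summing: 2 + 2 + 2 = 6.

6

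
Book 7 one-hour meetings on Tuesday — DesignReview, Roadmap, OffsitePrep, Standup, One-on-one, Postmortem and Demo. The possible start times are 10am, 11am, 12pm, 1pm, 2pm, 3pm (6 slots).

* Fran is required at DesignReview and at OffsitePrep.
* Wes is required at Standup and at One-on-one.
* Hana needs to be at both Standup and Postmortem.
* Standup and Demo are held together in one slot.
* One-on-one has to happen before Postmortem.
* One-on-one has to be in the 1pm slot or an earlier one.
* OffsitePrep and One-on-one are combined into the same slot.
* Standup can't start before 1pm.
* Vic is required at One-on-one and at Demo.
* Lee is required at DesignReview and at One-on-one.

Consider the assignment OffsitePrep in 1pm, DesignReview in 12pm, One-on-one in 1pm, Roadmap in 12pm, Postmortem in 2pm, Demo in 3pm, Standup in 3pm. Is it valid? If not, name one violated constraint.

Yes, all constraints hold

OffsitePrep and One-on-one are combined into the same slot — holds.
Lee is required at DesignReview and at One-on-one — holds.
One-on-one has to be in the 1pm slot or an earlier one — holds.
Hana needs to be at both Standup and Postmortem — holds.
One-on-one has to happen before Postmortem — holds.
Standup and Demo are held together in one slot — holds.
Vic is required at One-on-one and at Demo — holds.
Standup can't start before 1pm — holds.
Wes is required at Standup and at One-on-one — holds.
Fran is required at DesignReview and at OffsitePrep — holds.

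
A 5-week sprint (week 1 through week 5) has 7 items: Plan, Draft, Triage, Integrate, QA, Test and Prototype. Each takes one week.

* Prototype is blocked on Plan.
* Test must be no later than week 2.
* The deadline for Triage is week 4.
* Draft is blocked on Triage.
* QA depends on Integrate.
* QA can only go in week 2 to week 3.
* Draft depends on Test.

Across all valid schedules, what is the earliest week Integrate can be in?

Downstream work caps Integrate at week 2.
Integrate at week 1 is achievable: QA -> week 2, Draft -> week 2, Plan -> week 1, Triage -> week 1, Prototype -> week 2, Integrate -> week 1, Test -> week 1.

week 1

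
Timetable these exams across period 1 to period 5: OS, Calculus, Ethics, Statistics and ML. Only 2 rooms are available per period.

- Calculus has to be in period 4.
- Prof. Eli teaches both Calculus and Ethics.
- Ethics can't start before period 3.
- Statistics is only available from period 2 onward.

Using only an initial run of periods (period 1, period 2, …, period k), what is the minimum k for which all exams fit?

4

With at most 2 per period and 5 exams, at least 3 periods are needed.
Calculus can't be placed before period 4, so the schedule must run through at least period 4.
4 works (last occupied period: period 4): for example ML -> period 1; Ethics -> period 3; OS -> period 1; Calculus -> period 4; Statistics -> period 2.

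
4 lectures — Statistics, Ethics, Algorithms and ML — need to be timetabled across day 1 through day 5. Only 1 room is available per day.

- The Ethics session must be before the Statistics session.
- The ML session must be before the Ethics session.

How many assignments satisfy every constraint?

20

Splitting on Statistics: it can be day 3 (2), day 4 (6), day 5 (12). Listing each branch's schedules as (Ethics, Algorithms, ML) by day number:
Statistics=day 3: (2,4,1) (2,5,1) — 2.
Statistics=day 4: (2,3,1) (2,5,1) (3,1,2) (3,2,1) (3,5,1) (3,5,2) — 6.
Statistics=day 5: (2,3,1) (2,4,1) (3,1,2) (3,2,1) (3,4,1) (3,4,2) (4,1,2) (4,1,3) (4,2,1) (4,2,3) (4,3,1) (4,3,2) — 12.
Summing: 2 + 6 + 12 = 20.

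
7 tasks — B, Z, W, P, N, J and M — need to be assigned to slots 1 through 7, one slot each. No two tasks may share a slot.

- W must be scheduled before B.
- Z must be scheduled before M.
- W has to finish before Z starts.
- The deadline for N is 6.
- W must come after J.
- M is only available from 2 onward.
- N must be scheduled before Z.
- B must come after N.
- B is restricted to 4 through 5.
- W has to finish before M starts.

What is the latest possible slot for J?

Downstream work caps J at 3.
J at 3 is achievable: B in 5, M in 7, W in 4, P in 2, Z in 6, N in 1, J in 3.

3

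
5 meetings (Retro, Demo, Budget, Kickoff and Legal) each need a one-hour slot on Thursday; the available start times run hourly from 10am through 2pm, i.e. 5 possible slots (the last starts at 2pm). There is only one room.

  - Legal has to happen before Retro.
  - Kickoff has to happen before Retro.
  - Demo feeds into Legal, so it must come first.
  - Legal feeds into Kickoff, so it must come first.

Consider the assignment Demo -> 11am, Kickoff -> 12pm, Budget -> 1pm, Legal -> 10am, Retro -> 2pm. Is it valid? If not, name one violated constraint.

Legal has to happen before Retro — holds.
Demo feeds into Legal, so it must come first — violated.
There is only one room — holds.
Kickoff has to happen before Retro — holds.
Legal feeds into Kickoff, so it must come first — holds.

No. Demo feeds into Legal, so it must come first is not satisfied.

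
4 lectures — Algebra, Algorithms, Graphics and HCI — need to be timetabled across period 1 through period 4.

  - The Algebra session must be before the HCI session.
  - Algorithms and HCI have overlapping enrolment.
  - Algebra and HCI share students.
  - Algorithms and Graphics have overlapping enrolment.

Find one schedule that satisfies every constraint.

Algorithms in period 1; Algebra in period 1; HCI in period 2; Graphics in period 2

Checking: Algebra(period 1) before HCI(period 2); Algorithms(period 1) != HCI(period 2); Algebra(period 1) != HCI(period 2); Algorithms(period 1) != Graphics(period 2).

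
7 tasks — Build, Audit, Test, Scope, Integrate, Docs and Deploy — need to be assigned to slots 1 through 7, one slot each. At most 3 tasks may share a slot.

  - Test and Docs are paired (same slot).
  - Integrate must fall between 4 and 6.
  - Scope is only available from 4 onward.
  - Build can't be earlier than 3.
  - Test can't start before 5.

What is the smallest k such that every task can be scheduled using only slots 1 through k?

5

With at most 3 per slot and 7 tasks, at least 3 slots are needed.
Test can't be placed before 5, so the schedule must run through at least slot 5.
5 works (last occupied slot: 5): for example Scope=4, Test=5, Docs=5, Build=3, Integrate=4, Deploy=1, Audit=1.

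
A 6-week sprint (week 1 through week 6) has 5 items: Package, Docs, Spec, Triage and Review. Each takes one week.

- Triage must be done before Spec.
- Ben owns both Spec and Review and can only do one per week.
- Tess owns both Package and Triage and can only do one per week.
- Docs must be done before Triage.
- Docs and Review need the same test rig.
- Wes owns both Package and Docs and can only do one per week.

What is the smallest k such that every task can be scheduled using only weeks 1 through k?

The precedence chain requires at least 3 distinct weeks.
3 works (last occupied week: week 3): for example Review=week 2; Spec=week 3; Triage=week 2; Package=week 3; Docs=week 1.

3 weeks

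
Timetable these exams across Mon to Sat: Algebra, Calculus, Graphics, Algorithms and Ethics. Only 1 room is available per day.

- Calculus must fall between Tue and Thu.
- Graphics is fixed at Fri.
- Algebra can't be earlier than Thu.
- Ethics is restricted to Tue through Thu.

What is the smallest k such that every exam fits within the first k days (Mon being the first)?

5

With at most 1 per day and 5 exams, at least 5 days are needed.
Graphics can't be placed before Fri — that is day 5 counting from Mon — so the schedule must run through at least 5 days.
5 works (last occupied day: Fri): for example Calculus=Tue; Algorithms=Mon; Graphics=Fri; Ethics=Wed; Algebra=Thu.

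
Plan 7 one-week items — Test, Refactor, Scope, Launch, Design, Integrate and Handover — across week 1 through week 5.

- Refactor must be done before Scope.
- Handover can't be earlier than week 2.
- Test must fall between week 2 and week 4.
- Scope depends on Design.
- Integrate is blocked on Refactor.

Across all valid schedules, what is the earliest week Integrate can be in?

Precedence pushes Integrate to at least week 2.
Integrate at week 2 is achievable: Handover=week 2, Launch=week 1, Test=week 2, Refactor=week 1, Design=week 1, Scope=week 2, Integrate=week 2.

week 2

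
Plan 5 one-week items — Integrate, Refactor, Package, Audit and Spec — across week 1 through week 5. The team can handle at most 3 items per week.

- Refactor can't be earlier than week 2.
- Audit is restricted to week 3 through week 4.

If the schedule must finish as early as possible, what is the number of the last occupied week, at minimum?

week 3

With at most 3 per week and 5 tasks, at least 2 weeks are needed.
Audit can't be placed before week 3, so the schedule must run through at least week 3.
3 works (last occupied week: week 3): for example Refactor in week 2; Audit in week 3; Spec in week 1; Integrate in week 1; Package in week 1.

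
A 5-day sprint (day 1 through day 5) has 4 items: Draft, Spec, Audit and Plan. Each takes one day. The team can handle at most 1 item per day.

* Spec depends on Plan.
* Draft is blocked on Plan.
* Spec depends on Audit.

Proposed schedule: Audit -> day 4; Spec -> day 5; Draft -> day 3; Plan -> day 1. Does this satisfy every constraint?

Valid

The team can handle at most 1 item per day — holds.
Spec depends on Plan — holds.
Spec depends on Audit — holds.
Draft is blocked on Plan — holds.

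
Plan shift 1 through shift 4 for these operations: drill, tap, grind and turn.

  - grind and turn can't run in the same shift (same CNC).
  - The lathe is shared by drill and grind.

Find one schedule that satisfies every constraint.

drill=shift 1; turn=shift 1; grind=shift 2; tap=shift 1

Checking: grind(shift 2) != turn(shift 1); drill(shift 1) != grind(shift 2).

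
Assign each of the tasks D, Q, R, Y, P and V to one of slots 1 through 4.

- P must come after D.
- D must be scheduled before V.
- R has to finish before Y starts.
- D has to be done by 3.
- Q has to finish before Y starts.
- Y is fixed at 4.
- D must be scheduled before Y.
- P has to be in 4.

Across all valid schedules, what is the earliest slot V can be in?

2

Precedence pushes V to at least 2.
V at 2 is achievable: R in 1; P in 4; V in 2; Q in 1; D in 1; Y in 4.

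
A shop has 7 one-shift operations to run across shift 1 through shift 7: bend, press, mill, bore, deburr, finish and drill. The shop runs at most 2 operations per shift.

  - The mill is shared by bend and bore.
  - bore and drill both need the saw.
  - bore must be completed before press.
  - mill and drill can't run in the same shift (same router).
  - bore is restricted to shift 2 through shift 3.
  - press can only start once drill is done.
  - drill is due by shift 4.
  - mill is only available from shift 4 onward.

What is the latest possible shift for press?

shift 7

Precedence pushes press to at least shift 3.
press at shift 7 is achievable: mill=shift 4, press=shift 7, drill=shift 1, finish=shift 3, bend=shift 1, bore=shift 2, deburr=shift 2.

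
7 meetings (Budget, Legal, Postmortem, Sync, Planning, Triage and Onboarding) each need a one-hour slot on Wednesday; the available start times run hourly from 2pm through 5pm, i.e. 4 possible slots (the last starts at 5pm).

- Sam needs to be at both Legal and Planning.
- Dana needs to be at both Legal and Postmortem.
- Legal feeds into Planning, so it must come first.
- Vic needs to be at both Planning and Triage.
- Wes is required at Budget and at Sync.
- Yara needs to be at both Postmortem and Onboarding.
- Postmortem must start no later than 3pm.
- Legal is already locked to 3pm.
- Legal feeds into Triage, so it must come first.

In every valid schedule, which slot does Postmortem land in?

2pm

Postmortem's window is 2pm–3pm.
Legal is fixed at 3pm, and Postmortem can't share a slot with Legal.
So Postmortem must be 2pm.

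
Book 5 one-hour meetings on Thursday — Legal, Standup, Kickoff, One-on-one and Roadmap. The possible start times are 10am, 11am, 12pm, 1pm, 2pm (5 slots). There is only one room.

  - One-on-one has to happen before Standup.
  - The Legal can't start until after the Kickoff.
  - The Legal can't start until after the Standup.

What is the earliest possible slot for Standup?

Precedence pushes Standup to at least 11am; downstream work caps Standup at 1pm.
Standup at 11am is achievable: Legal -> 1pm; Standup -> 11am; Roadmap -> 2pm; Kickoff -> 12pm; One-on-one -> 10am.

11am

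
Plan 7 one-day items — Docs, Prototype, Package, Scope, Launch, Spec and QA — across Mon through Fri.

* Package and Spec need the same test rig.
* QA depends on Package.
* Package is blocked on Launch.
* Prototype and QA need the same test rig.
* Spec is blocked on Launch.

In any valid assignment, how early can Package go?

Precedence pushes Package to at least Tue; downstream work caps Package at Thu.
Package at Tue is achievable: Spec=Wed; Package=Tue; Prototype=Mon; Docs=Mon; QA=Wed; Scope=Mon; Launch=Mon.

Tue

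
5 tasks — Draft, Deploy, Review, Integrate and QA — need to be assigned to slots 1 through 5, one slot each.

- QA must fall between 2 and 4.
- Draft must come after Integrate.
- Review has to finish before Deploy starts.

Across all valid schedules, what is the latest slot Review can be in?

Downstream work caps Review at 4.
Review at 4 is achievable: Review -> 4; Draft -> 2; Integrate -> 1; Deploy -> 5; QA -> 2.

4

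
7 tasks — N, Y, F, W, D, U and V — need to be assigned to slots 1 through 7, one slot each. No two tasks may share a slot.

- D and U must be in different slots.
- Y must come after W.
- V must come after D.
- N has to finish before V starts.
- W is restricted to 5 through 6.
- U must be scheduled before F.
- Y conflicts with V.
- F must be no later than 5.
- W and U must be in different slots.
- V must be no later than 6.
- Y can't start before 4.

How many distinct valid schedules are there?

Splitting on N: it can be 1 (9), 2 (9), 3 (8), 4 (6). Listing each branch's schedules as (Y, F, W, D, U, V):
N=1: (7,3,5,4,2,6) (7,3,6,4,2,5) (7,4,5,2,3,6) (7,4,5,3,2,6) (7,4,6,2,3,5) (7,4,6,3,2,5) (7,5,6,2,3,4) (7,5,6,2,4,3) (7,5,6,3,2,4) — 9.
N=2: (7,3,5,4,1,6) (7,3,6,4,1,5) (7,4,5,1,3,6) (7,4,5,3,1,6) (7,4,6,1,3,5) (7,4,6,3,1,5) (7,5,6,1,3,4) (7,5,6,1,4,3) (7,5,6,3,1,4) — 9.
N=3: (7,2,5,4,1,6) (7,2,6,4,1,5) (7,4,5,1,2,6) (7,4,5,2,1,6) (7,4,6,1,2,5) (7,4,6,2,1,5) (7,5,6,1,2,4) (7,5,6,2,1,4) — 8.
N=4: (7,2,5,3,1,6) (7,2,6,3,1,5) (7,3,5,1,2,6) (7,3,5,2,1,6) (7,3,6,1,2,5) (7,3,6,2,1,5) — 6.
Summing: 9 + 9 + 8 + 6 = 32.

32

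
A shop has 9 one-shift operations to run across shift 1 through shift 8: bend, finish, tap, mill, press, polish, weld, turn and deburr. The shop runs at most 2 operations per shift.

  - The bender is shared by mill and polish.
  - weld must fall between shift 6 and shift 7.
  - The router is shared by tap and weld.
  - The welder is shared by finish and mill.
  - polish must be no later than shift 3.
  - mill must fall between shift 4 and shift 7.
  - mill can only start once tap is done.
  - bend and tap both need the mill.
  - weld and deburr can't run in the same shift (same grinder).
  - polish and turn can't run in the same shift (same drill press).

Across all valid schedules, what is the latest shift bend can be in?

bend at shift 8 is achievable: press -> shift 2, tap -> shift 1, turn -> shift 3, weld -> shift 6, bend -> shift 8, mill -> shift 4, deburr -> shift 3, polish -> shift 1, finish -> shift 2.

shift 8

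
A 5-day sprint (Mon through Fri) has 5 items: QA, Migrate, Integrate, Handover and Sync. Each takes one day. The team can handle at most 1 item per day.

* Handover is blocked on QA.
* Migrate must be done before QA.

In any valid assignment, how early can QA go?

Tue

Precedence pushes QA to at least Tue; downstream work caps QA at Thu.
QA at Tue is achievable: QA -> Tue; Sync -> Fri; Integrate -> Thu; Handover -> Wed; Migrate -> Mon.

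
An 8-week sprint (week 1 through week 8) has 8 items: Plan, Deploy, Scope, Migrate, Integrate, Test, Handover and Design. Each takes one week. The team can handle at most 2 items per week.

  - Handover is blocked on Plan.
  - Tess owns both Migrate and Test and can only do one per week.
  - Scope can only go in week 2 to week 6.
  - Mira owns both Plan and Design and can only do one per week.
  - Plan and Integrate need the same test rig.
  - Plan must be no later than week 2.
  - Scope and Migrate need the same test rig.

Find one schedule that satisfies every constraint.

Design -> week 4, Integrate -> week 3, Deploy -> week 1, Migrate -> week 3, Plan -> week 1, Scope -> week 2, Test -> week 4, Handover -> week 2

Checking: Plan(week 1) before Handover(week 2); Scope(week 2) != Migrate(week 3); Plan(week 1) != Design(week 4); Migrate(week 3) != Test(week 4); Plan(week 1) != Integrate(week 3); Plan=week 1 in [week 1,week 2]; Scope=week 2 in [week 2,week 6]; max 2 per week (cap 2).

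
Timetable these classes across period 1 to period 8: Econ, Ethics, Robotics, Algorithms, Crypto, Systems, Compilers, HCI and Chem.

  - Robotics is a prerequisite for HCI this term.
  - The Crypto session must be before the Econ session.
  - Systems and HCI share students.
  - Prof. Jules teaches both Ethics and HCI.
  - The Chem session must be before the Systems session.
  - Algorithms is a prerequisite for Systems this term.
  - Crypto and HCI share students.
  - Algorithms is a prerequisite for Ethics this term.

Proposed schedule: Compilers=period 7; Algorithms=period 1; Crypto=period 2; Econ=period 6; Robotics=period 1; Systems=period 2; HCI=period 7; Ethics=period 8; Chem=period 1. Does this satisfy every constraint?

Yes, all constraints hold

Robotics is a prerequisite for HCI this term — holds.
Algorithms is a prerequisite for Systems this term — holds.
Algorithms is a prerequisite for Ethics this term — holds.
Crypto and HCI share students — holds.
Systems and HCI share students — holds.
The Chem session must be before the Systems session — holds.
Prof. Jules teaches both Ethics and HCI — holds.
The Crypto session must be before the Econ session — holds.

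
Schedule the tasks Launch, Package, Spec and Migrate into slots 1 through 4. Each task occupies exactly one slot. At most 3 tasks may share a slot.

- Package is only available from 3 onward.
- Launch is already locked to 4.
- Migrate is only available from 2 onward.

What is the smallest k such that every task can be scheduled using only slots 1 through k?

4 slots

With at most 3 per slot and 4 tasks, at least 2 slots are needed.
Launch can't be placed before 4, so the schedule must run through at least slot 4.
4 works (last occupied slot: 4): for example Spec=1, Launch=4, Package=3, Migrate=2.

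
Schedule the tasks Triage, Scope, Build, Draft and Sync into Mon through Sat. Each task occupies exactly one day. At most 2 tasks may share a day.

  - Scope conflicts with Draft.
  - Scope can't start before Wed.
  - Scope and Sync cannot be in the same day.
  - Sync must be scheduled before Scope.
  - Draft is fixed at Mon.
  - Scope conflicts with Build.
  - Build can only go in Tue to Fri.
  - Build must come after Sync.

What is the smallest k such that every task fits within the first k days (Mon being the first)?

The precedence chain requires at least 2 distinct days.
With at most 2 per day and 5 tasks, at least 3 days are needed.
Scope can't be placed before Wed — that is day 3 counting from Mon — so the schedule must run through at least 3 days.
3 works (last occupied day: Wed): for example Draft in Mon, Scope in Wed, Triage in Tue, Sync in Mon, Build in Tue.

3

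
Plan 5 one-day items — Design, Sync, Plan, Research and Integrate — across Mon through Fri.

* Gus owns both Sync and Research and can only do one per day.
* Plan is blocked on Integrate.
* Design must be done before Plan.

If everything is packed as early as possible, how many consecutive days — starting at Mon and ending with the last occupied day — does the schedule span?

2 days

The precedence chain requires at least 2 distinct days.
2 works (last occupied day: Tue): for example Plan -> Tue, Research -> Tue, Design -> Mon, Sync -> Mon, Integrate -> Mon.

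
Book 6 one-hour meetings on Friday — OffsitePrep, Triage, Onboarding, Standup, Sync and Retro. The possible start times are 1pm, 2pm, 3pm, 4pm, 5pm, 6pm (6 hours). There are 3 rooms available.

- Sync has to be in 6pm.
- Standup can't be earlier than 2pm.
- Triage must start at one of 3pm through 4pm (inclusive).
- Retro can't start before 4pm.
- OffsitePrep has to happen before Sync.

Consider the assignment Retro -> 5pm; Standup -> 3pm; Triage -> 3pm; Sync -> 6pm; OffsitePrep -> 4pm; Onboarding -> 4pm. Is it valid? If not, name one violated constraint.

There are 3 rooms available — holds.
OffsitePrep has to happen before Sync — holds.
Retro can't start before 4pm — holds.
Standup can't be earlier than 2pm — holds.
Triage must start at one of 3pm through 4pm (inclusive) — holds.
Sync has to be in 6pm — holds.

Valid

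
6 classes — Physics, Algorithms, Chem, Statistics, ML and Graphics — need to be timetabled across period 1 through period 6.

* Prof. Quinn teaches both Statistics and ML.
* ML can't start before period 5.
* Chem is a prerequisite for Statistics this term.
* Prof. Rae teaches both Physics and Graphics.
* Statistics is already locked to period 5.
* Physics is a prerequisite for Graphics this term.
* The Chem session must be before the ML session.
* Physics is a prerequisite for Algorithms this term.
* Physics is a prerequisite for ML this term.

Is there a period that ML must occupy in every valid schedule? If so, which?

ML's window is period 5–period 6.
Statistics is fixed at period 5, and ML can't share a period with Statistics.
So ML must be period 6.

period 6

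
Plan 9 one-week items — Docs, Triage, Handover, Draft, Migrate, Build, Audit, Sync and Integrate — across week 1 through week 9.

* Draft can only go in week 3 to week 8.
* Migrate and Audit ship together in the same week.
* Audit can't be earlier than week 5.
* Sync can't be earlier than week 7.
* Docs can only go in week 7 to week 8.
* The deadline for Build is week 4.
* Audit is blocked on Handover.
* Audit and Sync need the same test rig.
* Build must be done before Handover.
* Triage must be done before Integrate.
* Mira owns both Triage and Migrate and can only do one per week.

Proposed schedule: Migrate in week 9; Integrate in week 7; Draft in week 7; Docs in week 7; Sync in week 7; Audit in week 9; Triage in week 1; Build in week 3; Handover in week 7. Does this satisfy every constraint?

Valid

Sync can't be earlier than week 7 — holds.
Mira owns both Triage and Migrate and can only do one per week — holds.
Audit and Sync need the same test rig — holds.
The deadline for Build is week 4 — holds.
Build must be done before Handover — holds.
Triage must be done before Integrate — holds.
Docs can only go in week 7 to week 8 — holds.
Audit is blocked on Handover — holds.
Draft can only go in week 3 to week 8 — holds.
Audit can't be earlier than week 5 — holds.
Migrate and Audit ship together in the same week — holds.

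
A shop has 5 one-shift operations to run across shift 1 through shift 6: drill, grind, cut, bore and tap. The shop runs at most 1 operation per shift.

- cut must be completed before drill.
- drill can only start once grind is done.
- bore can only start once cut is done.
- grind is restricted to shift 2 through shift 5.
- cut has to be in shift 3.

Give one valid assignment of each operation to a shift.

bore=shift 5; cut=shift 3; drill=shift 4; grind=shift 2; tap=shift 1

Checking: grind(shift 2) before drill(shift 4); cut(shift 3) before bore(shift 5); cut(shift 3) before drill(shift 4); cut=shift 3 in [shift 3,shift 3]; grind=shift 2 in [shift 2,shift 5]; max 1 per shift (cap 1).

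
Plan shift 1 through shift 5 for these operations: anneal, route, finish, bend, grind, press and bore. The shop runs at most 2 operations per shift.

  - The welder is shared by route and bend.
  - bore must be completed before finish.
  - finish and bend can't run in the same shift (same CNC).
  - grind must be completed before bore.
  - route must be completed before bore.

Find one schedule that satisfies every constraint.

bore in shift 2; route in shift 1; bend in shift 4; finish in shift 3; press in shift 3; anneal in shift 2; grind in shift 1

Checking: bore(shift 2) before finish(shift 3); grind(shift 1) before bore(shift 2); route(shift 1) before bore(shift 2); route(shift 1) != bend(shift 4); finish(shift 3) != bend(shift 4); max 2 per shift (cap 2).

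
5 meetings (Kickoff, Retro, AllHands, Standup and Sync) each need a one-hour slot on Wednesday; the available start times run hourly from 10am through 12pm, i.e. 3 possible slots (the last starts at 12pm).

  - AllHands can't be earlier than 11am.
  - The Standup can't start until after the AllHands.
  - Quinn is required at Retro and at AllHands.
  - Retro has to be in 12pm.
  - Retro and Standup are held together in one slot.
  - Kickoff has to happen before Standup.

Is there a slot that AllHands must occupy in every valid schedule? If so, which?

AllHands's window is 11am–12pm.
Retro is fixed at 12pm, and AllHands can't share a slot with Retro.
So AllHands must be 11am.

11am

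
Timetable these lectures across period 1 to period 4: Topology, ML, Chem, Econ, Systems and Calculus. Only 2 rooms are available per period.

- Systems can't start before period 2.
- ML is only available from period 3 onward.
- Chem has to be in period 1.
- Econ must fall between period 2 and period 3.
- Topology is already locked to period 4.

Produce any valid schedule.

Econ in period 2; Topology in period 4; Systems in period 2; ML in period 3; Calculus in period 1; Chem in period 1

Checking: Chem=period 1 in [period 1,period 1]; Econ=period 2 in [period 2,period 3]; Systems=period 2 in [period 2,period 4]; ML=period 3 in [period 3,period 4]; Topology=period 4 in [period 4,period 4]; max 2 per period (cap 2).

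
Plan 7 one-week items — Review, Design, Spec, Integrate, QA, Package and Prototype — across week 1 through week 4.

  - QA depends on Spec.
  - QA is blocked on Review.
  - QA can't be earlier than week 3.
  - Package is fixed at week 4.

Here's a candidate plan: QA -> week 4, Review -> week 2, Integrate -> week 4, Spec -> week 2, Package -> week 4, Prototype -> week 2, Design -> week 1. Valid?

Yes, all constraints hold

QA can't be earlier than week 3 — holds.
QA is blocked on Review — holds.
QA depends on Spec — holds.
Package is fixed at week 4 — holds.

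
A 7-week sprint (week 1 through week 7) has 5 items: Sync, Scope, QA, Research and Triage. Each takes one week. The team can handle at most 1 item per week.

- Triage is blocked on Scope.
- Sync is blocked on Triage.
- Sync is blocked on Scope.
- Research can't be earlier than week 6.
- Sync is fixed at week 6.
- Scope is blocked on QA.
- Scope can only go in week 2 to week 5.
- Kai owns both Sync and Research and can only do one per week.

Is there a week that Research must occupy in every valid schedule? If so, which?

Research's window is week 6–week 7.
Sync is fixed at week 6, and Research can't share a week with Sync.
So Research must be week 7.

week 7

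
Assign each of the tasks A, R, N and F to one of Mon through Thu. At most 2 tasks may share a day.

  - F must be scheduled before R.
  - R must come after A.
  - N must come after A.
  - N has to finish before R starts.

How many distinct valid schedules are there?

11

Splitting on A: it can be Mon (8), Tue (3). Listing each branch's schedules as (R, N, F):
A=Mon: (Wed,Tue,Mon) (Wed,Tue,Tue) (Thu,Tue,Mon) (Thu,Tue,Tue) (Thu,Tue,Wed) (Thu,Wed,Mon) (Thu,Wed,Tue) (Thu,Wed,Wed) — 8.
A=Tue: (Thu,Wed,Mon) (Thu,Wed,Tue) (Thu,Wed,Wed) — 3.
Summing: 8 + 3 = 11.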